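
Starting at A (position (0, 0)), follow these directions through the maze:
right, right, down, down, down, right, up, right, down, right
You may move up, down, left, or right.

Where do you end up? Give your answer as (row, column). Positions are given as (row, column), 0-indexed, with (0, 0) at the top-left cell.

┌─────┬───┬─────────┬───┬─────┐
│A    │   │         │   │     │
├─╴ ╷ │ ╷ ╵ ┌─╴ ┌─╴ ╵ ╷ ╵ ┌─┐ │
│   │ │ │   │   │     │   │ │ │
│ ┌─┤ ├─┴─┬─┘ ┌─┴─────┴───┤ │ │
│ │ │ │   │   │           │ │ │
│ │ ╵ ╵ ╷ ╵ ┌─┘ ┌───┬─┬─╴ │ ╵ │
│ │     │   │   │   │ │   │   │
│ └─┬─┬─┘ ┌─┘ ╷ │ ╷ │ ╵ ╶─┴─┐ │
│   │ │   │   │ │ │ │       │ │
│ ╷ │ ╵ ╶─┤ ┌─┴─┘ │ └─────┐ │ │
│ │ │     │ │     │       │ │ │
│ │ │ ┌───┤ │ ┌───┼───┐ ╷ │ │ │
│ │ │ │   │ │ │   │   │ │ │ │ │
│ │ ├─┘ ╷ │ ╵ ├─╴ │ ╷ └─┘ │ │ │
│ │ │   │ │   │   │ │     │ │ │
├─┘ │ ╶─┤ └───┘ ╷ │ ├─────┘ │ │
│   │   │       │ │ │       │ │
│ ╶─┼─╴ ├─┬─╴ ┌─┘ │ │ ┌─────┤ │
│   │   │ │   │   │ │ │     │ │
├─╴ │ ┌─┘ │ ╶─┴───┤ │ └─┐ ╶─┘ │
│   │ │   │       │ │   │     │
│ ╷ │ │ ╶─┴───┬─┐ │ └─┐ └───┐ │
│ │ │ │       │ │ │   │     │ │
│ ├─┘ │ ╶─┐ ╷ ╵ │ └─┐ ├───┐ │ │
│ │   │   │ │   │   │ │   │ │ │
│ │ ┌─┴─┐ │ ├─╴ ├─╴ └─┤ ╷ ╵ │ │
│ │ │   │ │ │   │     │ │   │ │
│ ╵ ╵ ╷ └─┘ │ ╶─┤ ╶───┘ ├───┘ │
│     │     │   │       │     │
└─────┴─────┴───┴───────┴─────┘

Following directions step by step:
Start: (0, 0)
  right: (0, 0) → (0, 1)
  right: (0, 1) → (0, 2)
  down: (0, 2) → (1, 2)
  down: (1, 2) → (2, 2)
  down: (2, 2) → (3, 2)
  right: (3, 2) → (3, 3)
  up: (3, 3) → (2, 3)
  right: (2, 3) → (2, 4)
  down: (2, 4) → (3, 4)
  right: (3, 4) → (3, 5)
Final position: (3, 5)

Path taken:

┌─────┬───┬─────────┬───┬─────┐
│A → ↓│   │         │   │     │
├─╴ ╷ │ ╷ ╵ ┌─╴ ┌─╴ ╵ ╷ ╵ ┌─┐ │
│   │↓│ │   │   │     │   │ │ │
│ ┌─┤ ├─┴─┬─┘ ┌─┴─────┴───┤ │ │
│ │ │↓│↱ ↓│   │           │ │ │
│ │ ╵ ╵ ╷ ╵ ┌─┘ ┌───┬─┬─╴ │ ╵ │
│ │  ↳ ↑│↳ B│   │   │ │   │   │
│ └─┬─┬─┘ ┌─┘ ╷ │ ╷ │ ╵ ╶─┴─┐ │
│   │ │   │   │ │ │ │       │ │
│ ╷ │ ╵ ╶─┤ ┌─┴─┘ │ └─────┐ │ │
│ │ │     │ │     │       │ │ │
│ │ │ ┌───┤ │ ┌───┼───┐ ╷ │ │ │
│ │ │ │   │ │ │   │   │ │ │ │ │
│ │ ├─┘ ╷ │ ╵ ├─╴ │ ╷ └─┘ │ │ │
│ │ │   │ │   │   │ │     │ │ │
├─┘ │ ╶─┤ └───┘ ╷ │ ├─────┘ │ │
│   │   │       │ │ │       │ │
│ ╶─┼─╴ ├─┬─╴ ┌─┘ │ │ ┌─────┤ │
│   │   │ │   │   │ │ │     │ │
├─╴ │ ┌─┘ │ ╶─┴───┤ │ └─┐ ╶─┘ │
│   │ │   │       │ │   │     │
│ ╷ │ │ ╶─┴───┬─┐ │ └─┐ └───┐ │
│ │ │ │       │ │ │   │     │ │
│ ├─┘ │ ╶─┐ ╷ ╵ │ └─┐ ├───┐ │ │
│ │   │   │ │   │   │ │   │ │ │
│ │ ┌─┴─┐ │ ├─╴ ├─╴ └─┤ ╷ ╵ │ │
│ │ │   │ │ │   │     │ │   │ │
│ ╵ ╵ ╷ └─┘ │ ╶─┤ ╶───┘ ├───┘ │
│     │     │   │       │     │
└─────┴─────┴───┴───────┴─────┘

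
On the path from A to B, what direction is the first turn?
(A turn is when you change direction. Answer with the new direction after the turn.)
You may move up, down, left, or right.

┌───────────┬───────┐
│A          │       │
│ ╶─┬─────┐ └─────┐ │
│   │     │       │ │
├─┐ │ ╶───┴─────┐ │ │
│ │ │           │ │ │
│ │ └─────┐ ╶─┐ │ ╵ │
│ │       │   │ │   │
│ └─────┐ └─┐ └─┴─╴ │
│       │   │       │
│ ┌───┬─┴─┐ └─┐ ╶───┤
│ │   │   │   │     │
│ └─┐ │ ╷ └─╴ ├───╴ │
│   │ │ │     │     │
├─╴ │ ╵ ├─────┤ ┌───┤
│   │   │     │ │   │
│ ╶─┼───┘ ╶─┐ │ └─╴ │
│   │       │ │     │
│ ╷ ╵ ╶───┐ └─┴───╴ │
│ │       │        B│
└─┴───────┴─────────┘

Directions: right, right, right, right, right, down, right, right, right, down, down, right, down, left, left, down, right, right, down, left, left, down, down, right, right, down
First turn direction: down

Solution:

┌───────────┬───────┐
│A → → → → ↓│       │
│ ╶─┬─────┐ └─────┐ │
│   │     │↳ → → ↓│ │
├─┐ │ ╶───┴─────┐ │ │
│ │ │           │↓│ │
│ │ └─────┐ ╶─┐ │ ╵ │
│ │       │   │ │↳ ↓│
│ └─────┐ └─┐ └─┴─╴ │
│       │   │  ↓ ← ↲│
│ ┌───┬─┴─┐ └─┐ ╶───┤
│ │   │   │   │↳ → ↓│
│ └─┐ │ ╷ └─╴ ├───╴ │
│   │ │ │     │↓ ← ↲│
├─╴ │ ╵ ├─────┤ ┌───┤
│   │   │     │↓│   │
│ ╶─┼───┘ ╶─┐ │ └─╴ │
│   │       │ │↳ → ↓│
│ ╷ ╵ ╶───┐ └─┴───╴ │
│ │       │        B│
└─┴───────┴─────────┘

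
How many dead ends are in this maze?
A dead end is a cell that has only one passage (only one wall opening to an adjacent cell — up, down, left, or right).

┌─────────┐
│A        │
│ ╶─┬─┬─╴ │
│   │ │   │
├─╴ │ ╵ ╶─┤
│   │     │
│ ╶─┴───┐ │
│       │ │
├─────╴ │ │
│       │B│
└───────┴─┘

Checking each cell for number of passages:

Dead ends found at positions:
  (1, 2)
  (4, 0)
  (4, 4)
Total dead ends: 3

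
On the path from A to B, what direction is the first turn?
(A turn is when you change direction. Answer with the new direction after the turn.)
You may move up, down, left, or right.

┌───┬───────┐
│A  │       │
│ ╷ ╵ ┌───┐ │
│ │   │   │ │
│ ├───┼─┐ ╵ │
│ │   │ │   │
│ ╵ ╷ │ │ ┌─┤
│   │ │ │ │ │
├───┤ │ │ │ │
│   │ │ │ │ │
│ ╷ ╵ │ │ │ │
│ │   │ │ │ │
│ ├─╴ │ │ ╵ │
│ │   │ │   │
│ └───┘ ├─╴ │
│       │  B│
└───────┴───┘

Directions: right, down, right, up, right, right, right, down, down, left, down, down, down, down, right, down
First turn direction: down

Solution:

┌───┬───────┐
│A ↓│↱ → → ↓│
│ ╷ ╵ ┌───┐ │
│ │↳ ↑│   │↓│
│ ├───┼─┐ ╵ │
│ │   │ │↓ ↲│
│ ╵ ╷ │ │ ┌─┤
│   │ │ │↓│ │
├───┤ │ │ │ │
│   │ │ │↓│ │
│ ╷ ╵ │ │ │ │
│ │   │ │↓│ │
│ ├─╴ │ │ ╵ │
│ │   │ │↳ ↓│
│ └───┘ ├─╴ │
│       │  B│
└───────┴───┘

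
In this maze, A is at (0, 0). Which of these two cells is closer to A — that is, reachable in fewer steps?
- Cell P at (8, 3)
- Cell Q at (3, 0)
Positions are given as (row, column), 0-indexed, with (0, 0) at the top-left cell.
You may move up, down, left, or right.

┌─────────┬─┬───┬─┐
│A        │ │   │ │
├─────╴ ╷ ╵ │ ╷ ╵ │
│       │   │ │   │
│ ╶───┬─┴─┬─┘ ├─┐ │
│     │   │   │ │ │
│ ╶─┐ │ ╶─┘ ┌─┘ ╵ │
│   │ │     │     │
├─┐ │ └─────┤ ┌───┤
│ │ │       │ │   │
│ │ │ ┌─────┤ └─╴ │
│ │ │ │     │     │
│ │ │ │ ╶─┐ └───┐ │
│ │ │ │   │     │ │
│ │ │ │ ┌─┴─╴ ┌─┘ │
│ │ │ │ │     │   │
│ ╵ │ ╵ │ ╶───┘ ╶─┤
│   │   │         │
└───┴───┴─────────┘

Shortest path A → P at (8, 3): 17 steps
Shortest path A → Q at (3, 0): 9 steps

Q is closer (9 steps vs 17 steps).

Path to P:

┌─────────┬─┬───┬─┐
│A → → ↓  │ │   │ │
├─────╴ ╷ ╵ │ ╷ ╵ │
│↓ ← ← ↲│   │ │   │
│ ╶───┬─┴─┬─┘ ├─┐ │
│↳ → ↓│   │   │ │ │
│ ╶─┐ │ ╶─┘ ┌─┘ ╵ │
│   │↓│     │     │
├─┐ │ └─────┤ ┌───┤
│ │ │↓      │ │   │
│ │ │ ┌─────┤ └─╴ │
│ │ │↓│     │     │
│ │ │ │ ╶─┐ └───┐ │
│ │ │↓│   │     │ │
│ │ │ │ ┌─┴─╴ ┌─┘ │
│ │ │↓│ │     │   │
│ ╵ │ ╵ │ ╶───┘ ╶─┤
│   │↳ P│         │
└───┴───┴─────────┘

Path to Q:

┌─────────┬─┬───┬─┐
│A → → ↓  │ │   │ │
├─────╴ ╷ ╵ │ ╷ ╵ │
│↓ ← ← ↲│   │ │   │
│ ╶───┬─┴─┬─┘ ├─┐ │
│↓    │   │   │ │ │
│ ╶─┐ │ ╶─┘ ┌─┘ ╵ │
│Q  │ │     │     │
├─┐ │ └─────┤ ┌───┤
│ │ │       │ │   │
│ │ │ ┌─────┤ └─╴ │
│ │ │ │     │     │
│ │ │ │ ╶─┐ └───┐ │
│ │ │ │   │     │ │
│ │ │ │ ┌─┴─╴ ┌─┘ │
│ │ │ │ │     │   │
│ ╵ │ ╵ │ ╶───┘ ╶─┤
│   │   │         │
└───┴───┴─────────┘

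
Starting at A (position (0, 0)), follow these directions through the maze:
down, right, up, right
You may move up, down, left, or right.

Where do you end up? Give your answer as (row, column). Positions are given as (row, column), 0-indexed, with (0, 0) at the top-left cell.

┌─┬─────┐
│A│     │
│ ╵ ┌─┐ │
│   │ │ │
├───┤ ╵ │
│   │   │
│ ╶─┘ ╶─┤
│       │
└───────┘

Following directions step by step:
Start: (0, 0)
  down: (0, 0) → (1, 0)
  right: (1, 0) → (1, 1)
  up: (1, 1) → (0, 1)
  right: (0, 1) → (0, 2)
Final position: (0, 2)

Path taken:

┌─┬─────┐
│A│↱ B  │
│ ╵ ┌─┐ │
│↳ ↑│ │ │
├───┤ ╵ │
│   │   │
│ ╶─┘ ╶─┤
│       │
└───────┘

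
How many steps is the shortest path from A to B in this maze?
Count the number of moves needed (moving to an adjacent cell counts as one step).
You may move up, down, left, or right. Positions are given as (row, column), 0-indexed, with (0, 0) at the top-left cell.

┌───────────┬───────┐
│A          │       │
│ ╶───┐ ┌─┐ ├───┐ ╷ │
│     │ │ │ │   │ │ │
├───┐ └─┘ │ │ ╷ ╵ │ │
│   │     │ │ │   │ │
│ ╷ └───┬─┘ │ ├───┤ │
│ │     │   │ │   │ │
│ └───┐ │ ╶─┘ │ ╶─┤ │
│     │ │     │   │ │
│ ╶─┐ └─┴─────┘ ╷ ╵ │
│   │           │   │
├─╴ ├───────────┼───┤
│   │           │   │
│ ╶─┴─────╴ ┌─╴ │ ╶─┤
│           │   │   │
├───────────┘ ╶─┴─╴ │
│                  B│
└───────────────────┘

Using BFS to find shortest path:
Start: (0, 0), End: (8, 9)
Path found:
(0,0) → (0,1) → (0,2) → (0,3) → (0,4) → (0,5) → (1,5) → (2,5) → (3,5) → (3,4) → (4,4) → (4,5) → (4,6) → (3,6) → (2,6) → (1,6) → (1,7) → (2,7) → (2,8) → (1,8) → (0,8) → (0,9) → (1,9) → (2,9) → (3,9) → (4,9) → (5,9) → (5,8) → (4,8) → (4,7) → (5,7) → (5,6) → (5,5) → (5,4) → (5,3) → (5,2) → (4,2) → (4,1) → (4,0) → (5,0) → (5,1) → (6,1) → (6,0) → (7,0) → (7,1) → (7,2) → (7,3) → (7,4) → (7,5) → (6,5) → (6,6) → (6,7) → (7,7) → (7,6) → (8,6) → (8,7) → (8,8) → (8,9)
Number of steps: 57

Solution:

┌───────────┬───────┐
│A → → → → ↓│    ↱ ↓│
│ ╶───┐ ┌─┐ ├───┐ ╷ │
│     │ │ │↓│↱ ↓│↑│↓│
├───┐ └─┘ │ │ ╷ ╵ │ │
│   │     │↓│↑│↳ ↑│↓│
│ ╷ └───┬─┘ │ ├───┤ │
│ │     │↓ ↲│↑│   │↓│
│ └───┐ │ ╶─┘ │ ╶─┤ │
│↓ ← ↰│ │↳ → ↑│↓ ↰│↓│
│ ╶─┐ └─┴─────┘ ╷ ╵ │
│↳ ↓│↑ ← ← ← ← ↲│↑ ↲│
├─╴ ├───────────┼───┤
│↓ ↲│      ↱ → ↓│   │
│ ╶─┴─────╴ ┌─╴ │ ╶─┤
│↳ → → → → ↑│↓ ↲│   │
├───────────┘ ╶─┴─╴ │
│            ↳ → → B│
└───────────────────┘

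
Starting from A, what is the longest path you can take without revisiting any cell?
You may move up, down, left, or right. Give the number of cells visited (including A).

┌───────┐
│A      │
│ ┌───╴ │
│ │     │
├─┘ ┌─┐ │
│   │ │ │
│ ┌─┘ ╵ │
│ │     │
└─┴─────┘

Finding longest simple path using DFS:
Start: (0, 0)
Longest path visits 10 cells
Path: A → right → right → right → down → left → left → down → left → down

Solution:

┌───────┐
│A → → ↓│
│ ┌───╴ │
│ │↓ ← ↲│
├─┘ ┌─┐ │
│↓ ↲│ │ │
│ ┌─┘ ╵ │
│B│     │
└─┴─────┘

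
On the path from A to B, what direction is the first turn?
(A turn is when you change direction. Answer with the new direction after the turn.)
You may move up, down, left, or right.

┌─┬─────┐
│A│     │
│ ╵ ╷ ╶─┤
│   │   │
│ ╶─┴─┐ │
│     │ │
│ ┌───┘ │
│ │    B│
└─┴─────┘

Directions: down, right, up, right, down, right, down, down
First turn direction: right

Solution:

┌─┬─────┐
│A│↱ ↓  │
│ ╵ ╷ ╶─┤
│↳ ↑│↳ ↓│
│ ╶─┴─┐ │
│     │↓│
│ ┌───┘ │
│ │    B│
└─┴─────┘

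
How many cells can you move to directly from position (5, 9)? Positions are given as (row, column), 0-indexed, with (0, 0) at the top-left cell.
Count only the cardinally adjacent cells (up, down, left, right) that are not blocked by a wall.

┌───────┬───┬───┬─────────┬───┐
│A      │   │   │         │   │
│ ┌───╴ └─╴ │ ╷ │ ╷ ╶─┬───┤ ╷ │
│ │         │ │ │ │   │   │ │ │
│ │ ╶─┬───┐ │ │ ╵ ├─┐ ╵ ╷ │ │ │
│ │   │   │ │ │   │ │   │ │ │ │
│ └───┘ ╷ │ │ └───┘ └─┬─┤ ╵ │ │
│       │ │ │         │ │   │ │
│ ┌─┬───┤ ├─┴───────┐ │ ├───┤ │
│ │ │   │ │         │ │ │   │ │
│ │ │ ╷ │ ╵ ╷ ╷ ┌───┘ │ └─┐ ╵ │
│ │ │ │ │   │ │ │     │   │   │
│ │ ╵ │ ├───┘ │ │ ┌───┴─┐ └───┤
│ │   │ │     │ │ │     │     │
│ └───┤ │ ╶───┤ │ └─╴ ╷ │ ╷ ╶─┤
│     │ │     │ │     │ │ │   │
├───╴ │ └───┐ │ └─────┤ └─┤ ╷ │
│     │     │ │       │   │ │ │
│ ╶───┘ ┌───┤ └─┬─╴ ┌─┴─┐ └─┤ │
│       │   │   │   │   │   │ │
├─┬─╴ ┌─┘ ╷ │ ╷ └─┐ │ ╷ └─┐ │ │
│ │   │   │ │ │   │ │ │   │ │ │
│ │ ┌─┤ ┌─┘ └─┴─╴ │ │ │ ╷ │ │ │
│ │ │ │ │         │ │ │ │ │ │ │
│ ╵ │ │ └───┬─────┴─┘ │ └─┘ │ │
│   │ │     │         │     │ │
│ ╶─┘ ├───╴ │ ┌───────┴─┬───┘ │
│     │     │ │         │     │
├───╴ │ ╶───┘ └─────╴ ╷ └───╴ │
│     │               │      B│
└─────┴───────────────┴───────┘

Checking passable neighbors of (5, 9):
Neighbors: (5, 8), (5, 10)
Count: 2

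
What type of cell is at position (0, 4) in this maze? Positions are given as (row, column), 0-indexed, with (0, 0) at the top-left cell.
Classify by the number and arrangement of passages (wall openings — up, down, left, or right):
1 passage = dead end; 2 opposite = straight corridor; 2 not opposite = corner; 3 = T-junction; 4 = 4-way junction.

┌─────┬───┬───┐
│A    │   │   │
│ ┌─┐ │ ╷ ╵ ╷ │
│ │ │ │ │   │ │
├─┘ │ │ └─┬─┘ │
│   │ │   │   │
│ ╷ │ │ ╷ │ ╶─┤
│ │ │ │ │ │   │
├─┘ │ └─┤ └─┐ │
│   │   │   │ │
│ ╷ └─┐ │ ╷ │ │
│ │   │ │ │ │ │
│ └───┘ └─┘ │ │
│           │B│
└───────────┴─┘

Checking cell at (0, 4):
Number of passages: 2
Cell type: corner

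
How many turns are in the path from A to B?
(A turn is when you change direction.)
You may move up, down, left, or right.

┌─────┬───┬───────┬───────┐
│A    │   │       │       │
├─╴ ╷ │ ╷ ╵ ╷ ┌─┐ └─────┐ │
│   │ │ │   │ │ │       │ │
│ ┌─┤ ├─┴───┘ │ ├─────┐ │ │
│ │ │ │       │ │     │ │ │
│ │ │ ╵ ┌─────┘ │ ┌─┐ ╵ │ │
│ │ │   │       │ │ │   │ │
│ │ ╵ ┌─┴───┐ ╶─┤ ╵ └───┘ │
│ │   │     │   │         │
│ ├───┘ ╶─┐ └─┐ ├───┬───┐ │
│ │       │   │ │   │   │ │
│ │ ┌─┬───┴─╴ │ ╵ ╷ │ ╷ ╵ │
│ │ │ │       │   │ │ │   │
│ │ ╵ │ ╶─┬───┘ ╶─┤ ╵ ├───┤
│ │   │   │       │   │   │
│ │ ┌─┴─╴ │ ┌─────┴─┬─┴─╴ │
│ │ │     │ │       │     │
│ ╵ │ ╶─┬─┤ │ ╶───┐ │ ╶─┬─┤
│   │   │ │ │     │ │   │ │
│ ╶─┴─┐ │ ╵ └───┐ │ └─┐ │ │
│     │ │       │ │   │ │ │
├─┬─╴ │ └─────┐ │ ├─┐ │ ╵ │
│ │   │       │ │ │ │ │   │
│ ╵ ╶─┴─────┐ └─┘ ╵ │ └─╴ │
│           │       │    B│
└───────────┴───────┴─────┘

Directions: right, down, left, down, down, down, down, down, down, down, down, right, up, up, up, up, right, right, up, right, right, down, right, down, left, left, left, down, right, down, left, left, down, right, down, down, right, right, right, down, right, right, up, up, up, left, left, up, right, right, right, down, down, right, down, down, right, right
Number of turns: 30

Solution:

┌─────┬───┬───────┬───────┐
│A ↓  │   │       │       │
├─╴ ╷ │ ╷ ╵ ╷ ┌─┐ └─────┐ │
│↓ ↲│ │ │   │ │ │       │ │
│ ┌─┤ ├─┴───┘ │ ├─────┐ │ │
│↓│ │ │       │ │     │ │ │
│ │ │ ╵ ┌─────┘ │ ┌─┐ ╵ │ │
│↓│ │   │       │ │ │   │ │
│ │ ╵ ┌─┴───┐ ╶─┤ ╵ └───┘ │
│↓│   │↱ → ↓│   │         │
│ ├───┘ ╶─┐ └─┐ ├───┬───┐ │
│↓│↱ → ↑  │↳ ↓│ │   │   │ │
│ │ ┌─┬───┴─╴ │ ╵ ╷ │ ╷ ╵ │
│↓│↑│ │↓ ← ← ↲│   │ │ │   │
│ │ ╵ │ ╶─┬───┘ ╶─┤ ╵ ├───┤
│↓│↑  │↳ ↓│       │   │   │
│ │ ┌─┴─╴ │ ┌─────┴─┬─┴─╴ │
│↓│↑│↓ ← ↲│ │↱ → → ↓│     │
│ ╵ │ ╶─┬─┤ │ ╶───┐ │ ╶─┬─┤
│↳ ↑│↳ ↓│ │ │↑ ← ↰│↓│   │ │
│ ╶─┴─┐ │ ╵ └───┐ │ └─┐ │ │
│     │↓│       │↑│↳ ↓│ │ │
├─┬─╴ │ └─────┐ │ ├─┐ │ ╵ │
│ │   │↳ → → ↓│ │↑│ │↓│   │
│ ╵ ╶─┴─────┐ └─┘ ╵ │ └─╴ │
│           │↳ → ↑  │↳ → B│
└───────────┴───────┴─────┘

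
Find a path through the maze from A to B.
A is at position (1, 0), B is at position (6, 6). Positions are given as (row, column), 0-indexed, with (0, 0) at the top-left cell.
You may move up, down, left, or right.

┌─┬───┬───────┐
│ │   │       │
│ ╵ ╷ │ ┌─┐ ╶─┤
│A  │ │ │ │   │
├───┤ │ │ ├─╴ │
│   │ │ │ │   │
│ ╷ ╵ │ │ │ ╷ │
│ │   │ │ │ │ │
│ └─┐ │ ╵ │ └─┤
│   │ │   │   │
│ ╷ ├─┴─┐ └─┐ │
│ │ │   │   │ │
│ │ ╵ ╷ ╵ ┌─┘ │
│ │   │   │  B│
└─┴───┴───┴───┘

Finding the shortest path from (1, 0) to (6, 6):
Path length: 37 steps
Directions: right → up → right → down → down → down → left → up → left → down → down → right → down → down → right → up → right → down → right → up → up → left → up → up → up → up → right → right → down → right → down → left → down → down → right → down → down

Solution:

┌─┬───┬───────┐
│ │↱ ↓│↱ → ↓  │
│ ╵ ╷ │ ┌─┐ ╶─┤
│A ↑│↓│↑│ │↳ ↓│
├───┤ │ │ ├─╴ │
│↓ ↰│↓│↑│ │↓ ↲│
│ ╷ ╵ │ │ │ ╷ │
│↓│↑ ↲│↑│ │↓│ │
│ └─┐ │ ╵ │ └─┤
│↳ ↓│ │↑ ↰│↳ ↓│
│ ╷ ├─┴─┐ └─┐ │
│ │↓│↱ ↓│↑  │↓│
│ │ ╵ ╷ ╵ ┌─┘ │
│ │↳ ↑│↳ ↑│  B│
└─┴───┴───┴───┘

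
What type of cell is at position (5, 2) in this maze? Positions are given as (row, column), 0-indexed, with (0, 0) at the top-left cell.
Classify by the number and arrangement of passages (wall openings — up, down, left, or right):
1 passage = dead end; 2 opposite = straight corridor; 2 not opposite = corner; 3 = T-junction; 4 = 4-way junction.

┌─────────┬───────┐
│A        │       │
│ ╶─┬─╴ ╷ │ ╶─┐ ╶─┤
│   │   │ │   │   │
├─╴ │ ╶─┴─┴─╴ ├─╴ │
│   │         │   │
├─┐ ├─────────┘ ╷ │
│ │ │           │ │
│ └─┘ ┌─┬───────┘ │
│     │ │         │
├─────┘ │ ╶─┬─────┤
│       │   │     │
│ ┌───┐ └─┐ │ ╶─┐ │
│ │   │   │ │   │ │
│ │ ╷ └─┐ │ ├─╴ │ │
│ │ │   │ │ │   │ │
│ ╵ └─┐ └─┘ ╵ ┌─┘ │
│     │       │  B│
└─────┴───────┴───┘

Checking cell at (5, 2):
Number of passages: 2
Cell type: straight corridor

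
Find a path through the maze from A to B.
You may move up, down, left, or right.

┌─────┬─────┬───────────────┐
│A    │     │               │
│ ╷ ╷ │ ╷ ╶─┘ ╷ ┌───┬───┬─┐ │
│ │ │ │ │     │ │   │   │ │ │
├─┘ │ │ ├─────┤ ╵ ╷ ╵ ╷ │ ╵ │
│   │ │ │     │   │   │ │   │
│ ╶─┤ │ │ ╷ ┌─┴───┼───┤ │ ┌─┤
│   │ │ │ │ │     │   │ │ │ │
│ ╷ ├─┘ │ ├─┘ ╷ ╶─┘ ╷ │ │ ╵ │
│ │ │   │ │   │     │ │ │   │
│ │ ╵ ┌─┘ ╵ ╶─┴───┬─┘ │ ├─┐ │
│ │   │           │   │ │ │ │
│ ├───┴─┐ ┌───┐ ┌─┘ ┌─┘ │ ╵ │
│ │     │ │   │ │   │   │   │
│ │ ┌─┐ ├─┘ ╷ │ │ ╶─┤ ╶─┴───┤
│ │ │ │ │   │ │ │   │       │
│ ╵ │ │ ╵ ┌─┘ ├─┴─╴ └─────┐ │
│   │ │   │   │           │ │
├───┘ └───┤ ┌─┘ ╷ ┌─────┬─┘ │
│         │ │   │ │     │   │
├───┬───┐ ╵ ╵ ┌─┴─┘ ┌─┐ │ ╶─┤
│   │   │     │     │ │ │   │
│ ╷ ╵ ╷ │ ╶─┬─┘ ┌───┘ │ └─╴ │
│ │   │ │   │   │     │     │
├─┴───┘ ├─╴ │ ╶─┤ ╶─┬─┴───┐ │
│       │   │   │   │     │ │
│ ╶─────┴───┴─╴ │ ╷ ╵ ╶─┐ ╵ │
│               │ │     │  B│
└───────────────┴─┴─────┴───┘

Finding the shortest path through the maze:
Path length: 48 steps
Directions: right → down → down → left → down → right → down → down → right → up → right → up → up → up → up → right → down → right → right → up → right → down → down → right → up → right → down → right → up → right → down → down → down → down → down → left → down → right → right → right → down → down → left → down → right → down → down → down

Solution:

┌─────┬─────┬───────────────┐
│A ↓  │↱ ↓  │↱ ↓            │
│ ╷ ╷ │ ╷ ╶─┘ ╷ ┌───┬───┬─┐ │
│ │↓│ │↑│↳ → ↑│↓│↱ ↓│↱ ↓│ │ │
├─┘ │ │ ├─────┤ ╵ ╷ ╵ ╷ │ ╵ │
│↓ ↲│ │↑│     │↳ ↑│↳ ↑│↓│   │
│ ╶─┤ │ │ ╷ ┌─┴───┼───┤ │ ┌─┤
│↳ ↓│ │↑│ │ │     │   │↓│ │ │
│ ╷ ├─┘ │ ├─┘ ╷ ╶─┘ ╷ │ │ ╵ │
│ │↓│↱ ↑│ │   │     │ │↓│   │
│ │ ╵ ┌─┘ ╵ ╶─┴───┬─┘ │ ├─┐ │
│ │↳ ↑│           │   │↓│ │ │
│ ├───┴─┐ ┌───┐ ┌─┘ ┌─┘ │ ╵ │
│ │     │ │   │ │   │↓ ↲│   │
│ │ ┌─┐ ├─┘ ╷ │ │ ╶─┤ ╶─┴───┤
│ │ │ │ │   │ │ │   │↳ → → ↓│
│ ╵ │ │ ╵ ┌─┘ ├─┴─╴ └─────┐ │
│   │ │   │   │           │↓│
├───┘ └───┤ ┌─┘ ╷ ┌─────┬─┘ │
│         │ │   │ │     │↓ ↲│
├───┬───┐ ╵ ╵ ┌─┴─┘ ┌─┐ │ ╶─┤
│   │   │     │     │ │ │↳ ↓│
│ ╷ ╵ ╷ │ ╶─┬─┘ ┌───┘ │ └─╴ │
│ │   │ │   │   │     │    ↓│
├─┴───┘ ├─╴ │ ╶─┤ ╶─┬─┴───┐ │
│       │   │   │   │     │↓│
│ ╶─────┴───┴─╴ │ ╷ ╵ ╶─┐ ╵ │
│               │ │     │  B│
└───────────────┴─┴─────┴───┘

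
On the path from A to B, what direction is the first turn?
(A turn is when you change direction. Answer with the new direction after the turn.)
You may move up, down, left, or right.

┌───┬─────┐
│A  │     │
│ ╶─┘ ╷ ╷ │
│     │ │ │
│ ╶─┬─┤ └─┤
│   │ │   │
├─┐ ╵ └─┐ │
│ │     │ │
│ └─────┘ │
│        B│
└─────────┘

Directions: down, right, right, up, right, down, down, right, down, down
First turn direction: right

Solution:

┌───┬─────┐
│A  │↱ ↓  │
│ ╶─┘ ╷ ╷ │
│↳ → ↑│↓│ │
│ ╶─┬─┤ └─┤
│   │ │↳ ↓│
├─┐ ╵ └─┐ │
│ │     │↓│
│ └─────┘ │
│        B│
└─────────┘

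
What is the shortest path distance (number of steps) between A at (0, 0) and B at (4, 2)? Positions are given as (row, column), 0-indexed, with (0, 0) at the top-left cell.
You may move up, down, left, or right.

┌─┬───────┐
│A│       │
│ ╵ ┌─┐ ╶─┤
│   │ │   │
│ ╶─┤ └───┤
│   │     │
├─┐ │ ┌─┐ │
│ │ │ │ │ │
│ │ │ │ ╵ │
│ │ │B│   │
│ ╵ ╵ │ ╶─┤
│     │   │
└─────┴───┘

Finding path from (0, 0) to (4, 2):
Path: (0,0) → (1,0) → (2,0) → (2,1) → (3,1) → (4,1) → (5,1) → (5,2) → (4,2)
Distance: 8 steps

Solution:

┌─┬───────┐
│A│       │
│ ╵ ┌─┐ ╶─┤
│↓  │ │   │
│ ╶─┤ └───┤
│↳ ↓│     │
├─┐ │ ┌─┐ │
│ │↓│ │ │ │
│ │ │ │ ╵ │
│ │↓│B│   │
│ ╵ ╵ │ ╶─┤
│  ↳ ↑│   │
└─────┴───┘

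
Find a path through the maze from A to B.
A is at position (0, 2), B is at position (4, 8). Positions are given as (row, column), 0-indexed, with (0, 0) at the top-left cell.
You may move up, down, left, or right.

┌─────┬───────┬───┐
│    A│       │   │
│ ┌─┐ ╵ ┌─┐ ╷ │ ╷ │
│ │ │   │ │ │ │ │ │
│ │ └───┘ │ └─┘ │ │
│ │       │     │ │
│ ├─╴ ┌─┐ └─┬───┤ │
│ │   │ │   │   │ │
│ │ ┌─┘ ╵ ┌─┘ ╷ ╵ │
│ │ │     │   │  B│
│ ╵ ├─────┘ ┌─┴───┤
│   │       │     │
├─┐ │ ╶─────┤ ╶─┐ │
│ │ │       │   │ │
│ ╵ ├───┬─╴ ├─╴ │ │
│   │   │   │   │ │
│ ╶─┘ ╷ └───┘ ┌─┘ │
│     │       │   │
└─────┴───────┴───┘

Finding the shortest path from (0, 2) to (4, 8):
Path length: 16 steps
Directions: down → right → up → right → right → down → down → right → right → up → up → right → down → down → down → down

Solution:

┌─────┬───────┬───┐
│    A│↱ → ↓  │↱ ↓│
│ ┌─┐ ╵ ┌─┐ ╷ │ ╷ │
│ │ │↳ ↑│ │↓│ │↑│↓│
│ │ └───┘ │ └─┘ │ │
│ │       │↳ → ↑│↓│
│ ├─╴ ┌─┐ └─┬───┤ │
│ │   │ │   │   │↓│
│ │ ┌─┘ ╵ ┌─┘ ╷ ╵ │
│ │ │     │   │  B│
│ ╵ ├─────┘ ┌─┴───┤
│   │       │     │
├─┐ │ ╶─────┤ ╶─┐ │
│ │ │       │   │ │
│ ╵ ├───┬─╴ ├─╴ │ │
│   │   │   │   │ │
│ ╶─┘ ╷ └───┘ ┌─┘ │
│     │       │   │
└─────┴───────┴───┘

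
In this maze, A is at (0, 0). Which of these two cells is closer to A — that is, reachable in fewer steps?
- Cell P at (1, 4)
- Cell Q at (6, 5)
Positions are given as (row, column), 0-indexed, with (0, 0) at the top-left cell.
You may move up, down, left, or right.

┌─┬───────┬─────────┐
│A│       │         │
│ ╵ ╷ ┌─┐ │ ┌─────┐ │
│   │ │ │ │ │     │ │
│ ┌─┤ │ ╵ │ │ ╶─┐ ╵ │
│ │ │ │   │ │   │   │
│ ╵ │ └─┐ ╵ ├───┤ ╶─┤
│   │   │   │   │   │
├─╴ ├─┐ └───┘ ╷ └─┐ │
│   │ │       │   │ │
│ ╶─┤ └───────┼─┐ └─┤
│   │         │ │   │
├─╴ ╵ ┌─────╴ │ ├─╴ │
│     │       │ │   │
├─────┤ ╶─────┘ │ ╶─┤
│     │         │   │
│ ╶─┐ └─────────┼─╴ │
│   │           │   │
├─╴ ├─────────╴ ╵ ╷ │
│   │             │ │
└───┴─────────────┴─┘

Shortest path A → P at (1, 4): 7 steps
Shortest path A → Q at (6, 5): 17 steps

P is closer (7 steps vs 17 steps).

Path to P:

┌─┬───────┬─────────┐
│A│↱ → → ↓│         │
│ ╵ ╷ ┌─┐ │ ┌─────┐ │
│↳ ↑│ │ │P│ │     │ │
│ ┌─┤ │ ╵ │ │ ╶─┐ ╵ │
│ │ │ │   │ │   │   │
│ ╵ │ └─┐ ╵ ├───┤ ╶─┤
│   │   │   │   │   │
├─╴ ├─┐ └───┘ ╷ └─┐ │
│   │ │       │   │ │
│ ╶─┤ └───────┼─┐ └─┤
│   │         │ │   │
├─╴ ╵ ┌─────╴ │ ├─╴ │
│     │       │ │   │
├─────┤ ╶─────┘ │ ╶─┤
│     │         │   │
│ ╶─┐ └─────────┼─╴ │
│   │           │   │
├─╴ ├─────────╴ ╵ ╷ │
│   │             │ │
└───┴─────────────┴─┘

Path to Q:

┌─┬───────┬─────────┐
│A│       │         │
│ ╵ ╷ ┌─┐ │ ┌─────┐ │
│↓  │ │ │ │ │     │ │
│ ┌─┤ │ ╵ │ │ ╶─┐ ╵ │
│↓│ │ │   │ │   │   │
│ ╵ │ └─┐ ╵ ├───┤ ╶─┤
│↳ ↓│   │   │   │   │
├─╴ ├─┐ └───┘ ╷ └─┐ │
│↓ ↲│ │       │   │ │
│ ╶─┤ └───────┼─┐ └─┤
│↳ ↓│↱ → → → ↓│ │   │
├─╴ ╵ ┌─────╴ │ ├─╴ │
│  ↳ ↑│    Q ↲│ │   │
├─────┤ ╶─────┘ │ ╶─┤
│     │         │   │
│ ╶─┐ └─────────┼─╴ │
│   │           │   │
├─╴ ├─────────╴ ╵ ╷ │
│   │             │ │
└───┴─────────────┴─┘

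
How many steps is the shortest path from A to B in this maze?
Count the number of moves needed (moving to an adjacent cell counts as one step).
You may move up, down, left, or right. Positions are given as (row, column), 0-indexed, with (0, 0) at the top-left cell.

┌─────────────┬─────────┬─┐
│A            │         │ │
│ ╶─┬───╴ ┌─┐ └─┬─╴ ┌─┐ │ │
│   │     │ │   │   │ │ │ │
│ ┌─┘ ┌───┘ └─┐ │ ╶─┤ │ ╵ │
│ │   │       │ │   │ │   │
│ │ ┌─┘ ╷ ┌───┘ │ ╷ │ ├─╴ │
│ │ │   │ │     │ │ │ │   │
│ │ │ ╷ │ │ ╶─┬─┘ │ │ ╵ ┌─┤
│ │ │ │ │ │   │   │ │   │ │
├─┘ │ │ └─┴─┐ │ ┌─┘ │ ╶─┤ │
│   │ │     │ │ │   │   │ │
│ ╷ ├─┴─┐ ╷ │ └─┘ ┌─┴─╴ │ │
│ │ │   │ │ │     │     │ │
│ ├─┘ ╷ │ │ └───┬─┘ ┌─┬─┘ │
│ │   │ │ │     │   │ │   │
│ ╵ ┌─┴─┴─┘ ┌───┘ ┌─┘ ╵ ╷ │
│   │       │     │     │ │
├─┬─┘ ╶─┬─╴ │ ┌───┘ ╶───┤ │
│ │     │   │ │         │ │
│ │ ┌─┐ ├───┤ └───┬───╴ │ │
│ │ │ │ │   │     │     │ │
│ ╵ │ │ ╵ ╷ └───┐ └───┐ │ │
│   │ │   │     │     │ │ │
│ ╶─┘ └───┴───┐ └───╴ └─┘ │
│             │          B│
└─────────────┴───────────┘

Using BFS to find shortest path:
Start: (0, 0), End: (12, 12)
Path found:
(0,0) → (0,1) → (0,2) → (0,3) → (0,4) → (0,5) → (0,6) → (1,6) → (1,7) → (2,7) → (3,7) → (3,6) → (3,5) → (4,5) → (4,6) → (5,6) → (6,6) → (6,7) → (6,8) → (5,8) → (5,9) → (4,9) → (3,9) → (2,9) → (2,8) → (1,8) → (1,9) → (0,9) → (0,10) → (0,11) → (1,11) → (2,11) → (2,12) → (3,12) → (3,11) → (4,11) → (4,10) → (5,10) → (5,11) → (6,11) → (6,10) → (6,9) → (7,9) → (7,8) → (8,8) → (8,7) → (8,6) → (9,6) → (10,6) → (10,7) → (10,8) → (11,8) → (11,9) → (11,10) → (12,10) → (12,11) → (12,12)
Number of steps: 56

Solution:

┌─────────────┬─────────┬─┐
│A → → → → → ↓│    ↱ → ↓│ │
│ ╶─┬───╴ ┌─┐ └─┬─╴ ┌─┐ │ │
│   │     │ │↳ ↓│↱ ↑│ │↓│ │
│ ┌─┘ ┌───┘ └─┐ │ ╶─┤ │ ╵ │
│ │   │       │↓│↑ ↰│ │↳ ↓│
│ │ ┌─┘ ╷ ┌───┘ │ ╷ │ ├─╴ │
│ │ │   │ │↓ ← ↲│ │↑│ │↓ ↲│
│ │ │ ╷ │ │ ╶─┬─┘ │ │ ╵ ┌─┤
│ │ │ │ │ │↳ ↓│   │↑│↓ ↲│ │
├─┘ │ │ └─┴─┐ │ ┌─┘ │ ╶─┤ │
│   │ │     │↓│ │↱ ↑│↳ ↓│ │
│ ╷ ├─┴─┐ ╷ │ └─┘ ┌─┴─╴ │ │
│ │ │   │ │ │↳ → ↑│↓ ← ↲│ │
│ ├─┘ ╷ │ │ └───┬─┘ ┌─┬─┘ │
│ │   │ │ │     │↓ ↲│ │   │
│ ╵ ┌─┴─┴─┘ ┌───┘ ┌─┘ ╵ ╷ │
│   │       │↓ ← ↲│     │ │
├─┬─┘ ╶─┬─╴ │ ┌───┘ ╶───┤ │
│ │     │   │↓│         │ │
│ │ ┌─┐ ├───┤ └───┬───╴ │ │
│ │ │ │ │   │↳ → ↓│     │ │
│ ╵ │ │ ╵ ╷ └───┐ └───┐ │ │
│   │ │   │     │↳ → ↓│ │ │
│ ╶─┘ └───┴───┐ └───╴ └─┘ │
│             │      ↳ → B│
└─────────────┴───────────┘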